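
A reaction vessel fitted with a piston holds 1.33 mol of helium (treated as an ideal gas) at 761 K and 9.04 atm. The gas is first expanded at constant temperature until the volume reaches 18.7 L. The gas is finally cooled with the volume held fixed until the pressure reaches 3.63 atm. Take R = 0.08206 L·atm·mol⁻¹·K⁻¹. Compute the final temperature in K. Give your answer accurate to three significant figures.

T₃ ≈ 622 K

From PV = nRT: V₁ = nRT₁/P₁ = 9.188 L.
Isothermal, so P V is constant: T₂ = T₁; P₂ = P₁·(V₁/V₂) = 4.441 atm.
V constant ⇒ P ∝ T: V₃ = V₂; T₃ = T₂·(P₃/P₂) = 622.0 K.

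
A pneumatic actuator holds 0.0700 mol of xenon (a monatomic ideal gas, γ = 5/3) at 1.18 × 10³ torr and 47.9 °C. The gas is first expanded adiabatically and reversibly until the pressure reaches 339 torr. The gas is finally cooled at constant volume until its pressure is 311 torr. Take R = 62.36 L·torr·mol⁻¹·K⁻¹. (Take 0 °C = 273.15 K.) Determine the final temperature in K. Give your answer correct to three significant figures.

T₃ ≈ 179 K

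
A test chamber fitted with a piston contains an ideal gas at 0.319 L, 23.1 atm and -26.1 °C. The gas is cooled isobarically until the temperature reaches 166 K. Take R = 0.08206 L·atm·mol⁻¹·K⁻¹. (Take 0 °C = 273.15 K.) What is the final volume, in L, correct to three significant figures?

Convert: T₁ = 247.0 K.
P constant ⇒ V ∝ T: P₂ = P₁; V₂ = V₁·(T₂/T₁) = 0.2143 L.

V₂ ≈ 0.214 L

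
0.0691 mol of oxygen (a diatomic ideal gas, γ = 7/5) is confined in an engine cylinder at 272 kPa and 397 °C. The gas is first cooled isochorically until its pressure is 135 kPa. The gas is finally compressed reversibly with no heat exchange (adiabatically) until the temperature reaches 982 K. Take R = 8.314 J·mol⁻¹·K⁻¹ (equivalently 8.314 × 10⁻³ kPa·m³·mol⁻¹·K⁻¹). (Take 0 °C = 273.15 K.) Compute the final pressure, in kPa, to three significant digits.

Convert: T₁ = 670.1 K.
From PV = nRT: V₁ = nRT₁/P₁ = 0.001415 m³.
V constant ⇒ P ∝ T: V₂ = V₁; T₂ = T₁·(P₂/P₁) = 332.6 K.
Adiabatic (γ = 7/5), T V^(γ−1) and P V^γ constant: P₃ = P₂·(T₃/T₂)^(γ/(γ−1)) = 5970 kPa; V₃ = V₂·(T₂/T₃)^(1/(γ−1)) = 9.450e-05 m³.

P₃ ≈ 5.97e+03 kPa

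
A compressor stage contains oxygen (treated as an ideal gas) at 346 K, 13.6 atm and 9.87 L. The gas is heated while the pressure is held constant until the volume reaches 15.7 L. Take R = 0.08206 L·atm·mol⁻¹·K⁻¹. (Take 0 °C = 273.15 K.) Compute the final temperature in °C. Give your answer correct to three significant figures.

Isobaric, so V/T is constant: P₂ = P₁; T₂ = T₁·(V₂/V₁) = 550.4 K.

T₂ ≈ 277 °C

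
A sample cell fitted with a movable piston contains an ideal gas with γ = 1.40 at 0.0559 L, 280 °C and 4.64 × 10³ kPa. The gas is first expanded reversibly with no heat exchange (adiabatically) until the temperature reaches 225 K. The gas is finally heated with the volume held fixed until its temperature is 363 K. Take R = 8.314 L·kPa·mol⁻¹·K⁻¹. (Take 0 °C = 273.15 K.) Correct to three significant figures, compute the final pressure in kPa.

Convert: T₁ = 553.1 K.
Adiabatic (γ = 1.40), T V^(γ−1) and P V^γ constant: P₂ = P₁·(T₂/T₁)^(γ/(γ−1)) = 199.2 kPa; V₂ = V₁·(T₁/T₂)^(1/(γ−1)) = 0.5297 L.
V constant ⇒ P ∝ T: V₃ = V₂; P₃ = P₂·(T₃/T₂) = 321.3 kPa.

P₃ ≈ 321 kPa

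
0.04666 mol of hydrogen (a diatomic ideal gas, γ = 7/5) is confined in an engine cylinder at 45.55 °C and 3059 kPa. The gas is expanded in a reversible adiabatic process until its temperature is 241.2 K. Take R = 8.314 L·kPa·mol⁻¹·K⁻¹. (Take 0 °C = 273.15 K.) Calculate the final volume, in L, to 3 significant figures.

V₂ ≈ 0.0811 L

Convert: T₁ = 318.7 K.
From PV = nRT: V₁ = nRT₁/P₁ = 0.04042 L.
Reversible adiabatic, γ = 7/5: P₂ = P₁·(T₂/T₁)^(γ/(γ−1)) = 1154 kPa; V₂ = V₁·(T₁/T₂)^(1/(γ−1)) = 0.08111 L.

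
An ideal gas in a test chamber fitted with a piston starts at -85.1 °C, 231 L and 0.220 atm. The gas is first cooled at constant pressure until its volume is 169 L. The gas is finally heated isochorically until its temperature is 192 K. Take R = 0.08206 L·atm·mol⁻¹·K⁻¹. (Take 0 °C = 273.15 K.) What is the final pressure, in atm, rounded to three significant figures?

Convert: T₁ = 188.0 K.
Isobaric, so V/T is constant: P₂ = P₁; T₂ = T₁·(V₂/V₁) = 137.6 K.
Isochoric, so P/T is constant: V₃ = V₂; P₃ = P₂·(T₃/T₂) = 0.3070 atm.

P₃ ≈ 0.307 atm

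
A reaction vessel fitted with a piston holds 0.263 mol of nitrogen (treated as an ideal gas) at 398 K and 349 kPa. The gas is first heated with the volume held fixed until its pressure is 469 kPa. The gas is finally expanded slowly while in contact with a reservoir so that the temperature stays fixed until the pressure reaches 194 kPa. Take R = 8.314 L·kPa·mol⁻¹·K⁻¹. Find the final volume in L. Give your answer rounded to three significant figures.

From PV = nRT: V₁ = nRT₁/P₁ = 2.494 L.
V constant ⇒ P ∝ T: V₂ = V₁; T₂ = T₁·(P₂/P₁) = 534.8 K.
Isothermal, so P V is constant: T₃ = T₂; V₃ = V₂·(P₂/P₃) = 6.028 L.

V₃ ≈ 6.03 L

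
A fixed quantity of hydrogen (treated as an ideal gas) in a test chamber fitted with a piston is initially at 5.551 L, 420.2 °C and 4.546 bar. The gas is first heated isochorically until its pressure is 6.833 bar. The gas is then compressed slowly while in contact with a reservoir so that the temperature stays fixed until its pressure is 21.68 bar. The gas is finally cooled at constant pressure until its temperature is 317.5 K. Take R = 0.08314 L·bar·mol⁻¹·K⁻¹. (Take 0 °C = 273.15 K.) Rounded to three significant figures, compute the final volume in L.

V₄ ≈ 0.533 L

Convert: T₁ = 693.3 K.
V constant ⇒ P ∝ T: V₂ = V₁; T₂ = T₁·(P₂/P₁) = 1042 K.
Isothermal, so P V is constant: T₃ = T₂; V₃ = V₂·(P₂/P₃) = 1.750 L.
Isobaric, so V/T is constant: P₄ = P₃; V₄ = V₃·(T₄/T₃) = 0.5330 L.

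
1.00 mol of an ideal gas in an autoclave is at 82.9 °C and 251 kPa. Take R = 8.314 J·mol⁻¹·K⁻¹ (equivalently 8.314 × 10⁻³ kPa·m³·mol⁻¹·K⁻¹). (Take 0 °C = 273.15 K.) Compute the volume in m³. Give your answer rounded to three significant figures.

Convert: T = 356.05 K.
PV = nRT ⇒ V = nRT/P = (1.00 × 8.314 × 10⁻³ × 356.05) / 251

V ≈ 0.0118 m³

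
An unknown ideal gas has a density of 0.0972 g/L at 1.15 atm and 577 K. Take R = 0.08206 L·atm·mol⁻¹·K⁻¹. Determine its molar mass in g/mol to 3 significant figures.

ρ = PM/(RT) ⇒ M = ρRT/P = (0.0972 × 0.08206 × 577.0) / 1.15

M ≈ 4.00 g/mol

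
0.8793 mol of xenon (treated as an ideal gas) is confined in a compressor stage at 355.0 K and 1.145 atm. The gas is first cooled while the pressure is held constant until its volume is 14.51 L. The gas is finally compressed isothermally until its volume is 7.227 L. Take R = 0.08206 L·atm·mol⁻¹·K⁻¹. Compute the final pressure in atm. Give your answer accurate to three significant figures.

From PV = nRT: V₁ = nRT₁/P₁ = 22.37 L.
P constant ⇒ V ∝ T: P₂ = P₁; T₂ = T₁·(V₂/V₁) = 230.3 K.
Isothermal, so P V is constant: T₃ = T₂; P₃ = P₂·(V₂/V₃) = 2.299 atm.

P₃ ≈ 2.30 atm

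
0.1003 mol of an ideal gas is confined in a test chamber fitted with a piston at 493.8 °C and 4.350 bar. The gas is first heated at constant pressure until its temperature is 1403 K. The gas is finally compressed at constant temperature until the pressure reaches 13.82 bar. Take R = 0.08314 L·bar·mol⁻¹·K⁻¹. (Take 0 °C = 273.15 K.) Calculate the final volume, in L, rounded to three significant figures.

Convert: T₁ = 767.0 K.
From PV = nRT: V₁ = nRT₁/P₁ = 1.470 L.
P constant ⇒ V ∝ T: P₂ = P₁; V₂ = V₁·(T₂/T₁) = 2.690 L.
Isothermal, so P V is constant: T₃ = T₂; V₃ = V₂·(P₂/P₃) = 0.8466 L.

V₃ ≈ 0.847 L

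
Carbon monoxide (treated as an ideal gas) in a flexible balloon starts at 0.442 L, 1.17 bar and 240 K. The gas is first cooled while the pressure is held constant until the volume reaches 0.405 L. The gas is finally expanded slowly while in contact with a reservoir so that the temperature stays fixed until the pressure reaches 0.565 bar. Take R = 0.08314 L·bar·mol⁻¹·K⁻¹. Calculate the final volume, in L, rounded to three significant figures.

P constant ⇒ V ∝ T: P₂ = P₁; T₂ = T₁·(V₂/V₁) = 219.9 K.
T constant ⇒ Boyle's law P V = const: T₃ = T₂; V₃ = V₂·(P₂/P₃) = 0.8387 L.

V₃ ≈ 0.839 L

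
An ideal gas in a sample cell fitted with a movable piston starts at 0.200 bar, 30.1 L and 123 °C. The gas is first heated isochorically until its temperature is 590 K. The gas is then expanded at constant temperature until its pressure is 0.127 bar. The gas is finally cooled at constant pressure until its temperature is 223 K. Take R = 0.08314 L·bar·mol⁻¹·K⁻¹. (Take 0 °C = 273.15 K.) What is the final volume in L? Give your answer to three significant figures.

V₄ ≈ 26.7 L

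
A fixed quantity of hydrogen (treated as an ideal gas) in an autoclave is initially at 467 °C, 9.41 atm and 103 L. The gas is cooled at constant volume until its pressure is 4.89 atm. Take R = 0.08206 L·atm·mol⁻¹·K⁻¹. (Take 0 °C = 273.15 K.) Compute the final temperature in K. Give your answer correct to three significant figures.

T₂ ≈ 385 K

Convert: T₁ = 740.1 K.
V constant ⇒ P ∝ T: V₂ = V₁; T₂ = T₁·(P₂/P₁) = 384.6 K.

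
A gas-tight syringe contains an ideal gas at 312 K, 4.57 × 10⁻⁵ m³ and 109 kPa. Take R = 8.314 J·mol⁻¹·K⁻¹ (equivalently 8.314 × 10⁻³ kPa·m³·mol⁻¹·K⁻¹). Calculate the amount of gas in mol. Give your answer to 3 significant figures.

n ≈ 0.00192 mol

PV = nRT ⇒ n = PV/(RT) = (109 × 4.57e-05) / (8.314 × 10⁻³ × 312)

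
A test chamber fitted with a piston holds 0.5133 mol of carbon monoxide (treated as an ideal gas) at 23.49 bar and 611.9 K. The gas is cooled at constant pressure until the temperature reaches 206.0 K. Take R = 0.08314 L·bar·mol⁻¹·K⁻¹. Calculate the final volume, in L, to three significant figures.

V₂ ≈ 0.374 L

From PV = nRT: V₁ = nRT₁/P₁ = 1.112 L.
P constant ⇒ V ∝ T: P₂ = P₁; V₂ = V₁·(T₂/T₁) = 0.3743 L.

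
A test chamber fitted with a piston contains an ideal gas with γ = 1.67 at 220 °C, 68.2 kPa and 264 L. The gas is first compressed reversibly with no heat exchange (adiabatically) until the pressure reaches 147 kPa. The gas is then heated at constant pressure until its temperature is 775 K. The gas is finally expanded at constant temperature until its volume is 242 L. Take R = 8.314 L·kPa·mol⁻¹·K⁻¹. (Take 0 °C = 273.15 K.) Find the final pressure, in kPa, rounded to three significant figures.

Convert: T₁ = 493.1 K.
Reversible adiabatic, γ = 1.67: T₂ = T₁·(P₂/P₁)^((γ−1)/γ) = 671.1 K; V₂ = V₁·(P₁/P₂)^(1/γ) = 166.7 L.
Isobaric, so V/T is constant: P₃ = P₂; V₃ = V₂·(T₃/T₂) = 192.5 L.
T constant ⇒ Boyle's law P V = const: T₄ = T₃; P₄ = P₃·(V₃/V₄) = 116.9 kPa.

P₄ ≈ 117 kPa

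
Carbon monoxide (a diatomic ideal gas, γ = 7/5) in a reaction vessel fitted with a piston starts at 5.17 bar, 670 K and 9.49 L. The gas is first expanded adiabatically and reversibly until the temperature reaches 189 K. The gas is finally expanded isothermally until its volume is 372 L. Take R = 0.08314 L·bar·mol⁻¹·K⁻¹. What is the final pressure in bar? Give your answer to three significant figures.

P₃ ≈ 0.0372 bar

Adiabatic (γ = 7/5), T V^(γ−1) and P V^γ constant: P₂ = P₁·(T₂/T₁)^(γ/(γ−1)) = 0.06164 bar; V₂ = V₁·(T₁/T₂)^(1/(γ−1)) = 224.5 L.
Isothermal, so P V is constant: T₃ = T₂; P₃ = P₂·(V₂/V₃) = 0.03720 bar.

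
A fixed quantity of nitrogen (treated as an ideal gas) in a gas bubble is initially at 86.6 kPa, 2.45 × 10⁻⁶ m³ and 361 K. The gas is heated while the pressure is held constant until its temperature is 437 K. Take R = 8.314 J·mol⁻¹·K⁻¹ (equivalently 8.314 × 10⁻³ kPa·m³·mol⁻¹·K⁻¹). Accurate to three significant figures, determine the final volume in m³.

Isobaric, so V/T is constant: P₂ = P₁; V₂ = V₁·(T₂/T₁) = 2.966e-06 m³.

V₂ ≈ 2.97e-06 m³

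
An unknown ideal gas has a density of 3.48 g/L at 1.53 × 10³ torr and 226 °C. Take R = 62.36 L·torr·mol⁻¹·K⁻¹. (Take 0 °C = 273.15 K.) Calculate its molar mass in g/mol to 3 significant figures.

M ≈ 70.8 g/mol

ρ = PM/(RT) ⇒ M = ρRT/P = (3.48 × 62.36 × 499.1) / 1.53e+03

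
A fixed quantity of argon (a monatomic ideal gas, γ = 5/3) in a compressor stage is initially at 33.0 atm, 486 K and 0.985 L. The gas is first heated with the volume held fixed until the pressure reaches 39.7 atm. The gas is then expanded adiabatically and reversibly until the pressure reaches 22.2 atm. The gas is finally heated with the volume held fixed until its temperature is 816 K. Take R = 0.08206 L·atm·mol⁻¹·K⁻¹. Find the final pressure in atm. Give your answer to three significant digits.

P₄ ≈ 39.1 atm

V constant ⇒ P ∝ T: V₂ = V₁; T₂ = T₁·(P₂/P₁) = 584.7 K.
Adiabatic (γ = 5/3), T V^(γ−1) and P V^γ constant: T₃ = T₂·(P₃/P₂)^((γ−1)/γ) = 463.4 K; V₃ = V₂·(P₂/P₃)^(1/γ) = 1.396 L.
Isochoric, so P/T is constant: V₄ = V₃; P₄ = P₃·(T₄/T₃) = 39.09 atm.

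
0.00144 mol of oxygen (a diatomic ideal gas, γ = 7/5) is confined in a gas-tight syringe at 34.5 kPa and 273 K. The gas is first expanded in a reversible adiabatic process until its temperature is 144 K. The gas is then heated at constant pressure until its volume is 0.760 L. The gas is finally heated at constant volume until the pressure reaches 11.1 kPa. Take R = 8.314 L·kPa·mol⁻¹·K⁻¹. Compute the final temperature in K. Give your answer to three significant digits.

T₄ ≈ 705 K

From PV = nRT: V₁ = nRT₁/P₁ = 0.09474 L.
Reversible adiabatic, γ = 7/5: P₂ = P₁·(T₂/T₁)^(γ/(γ−1)) = 3.677 kPa; V₂ = V₁·(T₁/T₂)^(1/(γ−1)) = 0.4688 L.
Isobaric, so V/T is constant: P₃ = P₂; T₃ = T₂·(V₃/V₂) = 233.4 K.
V constant ⇒ P ∝ T: V₄ = V₃; T₄ = T₃·(P₄/P₃) = 704.6 K.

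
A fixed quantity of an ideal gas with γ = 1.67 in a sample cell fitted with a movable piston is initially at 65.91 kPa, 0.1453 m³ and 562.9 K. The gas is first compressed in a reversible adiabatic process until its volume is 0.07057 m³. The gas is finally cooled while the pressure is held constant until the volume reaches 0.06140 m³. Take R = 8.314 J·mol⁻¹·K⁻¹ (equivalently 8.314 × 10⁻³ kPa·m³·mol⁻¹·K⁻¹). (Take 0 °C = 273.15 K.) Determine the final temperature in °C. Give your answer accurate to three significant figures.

Reversible adiabatic, γ = 1.67: T₂ = T₁·(V₁/V₂)^(γ−1) = 913.2 K; P₂ = P₁·(V₁/V₂)^γ = 220.2 kPa.
Isobaric, so V/T is constant: P₃ = P₂; T₃ = T₂·(V₃/V₂) = 794.6 K.

T₃ ≈ 521 °C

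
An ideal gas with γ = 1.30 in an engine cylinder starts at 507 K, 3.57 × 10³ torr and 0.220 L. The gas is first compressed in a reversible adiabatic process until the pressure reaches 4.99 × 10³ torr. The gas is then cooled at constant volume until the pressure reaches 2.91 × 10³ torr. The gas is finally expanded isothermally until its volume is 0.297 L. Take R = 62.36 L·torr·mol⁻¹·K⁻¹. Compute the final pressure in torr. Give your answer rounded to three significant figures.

P₄ ≈ 1.67e+03 torr

Reversible adiabatic, γ = 1.30: T₂ = T₁·(P₂/P₁)^((γ−1)/γ) = 547.7 K; V₂ = V₁·(P₁/P₂)^(1/γ) = 0.1700 L.
Isochoric, so P/T is constant: V₃ = V₂; T₃ = T₂·(P₃/P₂) = 319.4 K.
T constant ⇒ Boyle's law P V = const: T₄ = T₃; P₄ = P₃·(V₃/V₄) = 1666 torr.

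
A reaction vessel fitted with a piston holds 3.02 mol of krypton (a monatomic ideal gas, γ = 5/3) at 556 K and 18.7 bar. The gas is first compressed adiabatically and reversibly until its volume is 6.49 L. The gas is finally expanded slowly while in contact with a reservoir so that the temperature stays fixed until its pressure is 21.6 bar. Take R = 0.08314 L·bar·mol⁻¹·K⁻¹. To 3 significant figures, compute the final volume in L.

V₃ ≈ 7.10 L

From PV = nRT: V₁ = nRT₁/P₁ = 7.465 L.
Reversible adiabatic, γ = 5/3: T₂ = T₁·(V₁/V₂)^(γ−1) = 610.4 K; P₂ = P₁·(V₁/V₂)^γ = 23.61 bar.
T constant ⇒ Boyle's law P V = const: T₃ = T₂; V₃ = V₂·(P₂/P₃) = 7.095 L.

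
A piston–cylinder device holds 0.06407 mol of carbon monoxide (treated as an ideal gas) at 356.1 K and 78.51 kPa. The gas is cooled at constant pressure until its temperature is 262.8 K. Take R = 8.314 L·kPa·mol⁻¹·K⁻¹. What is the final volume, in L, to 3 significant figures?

From PV = nRT: V₁ = nRT₁/P₁ = 2.416 L.
P constant ⇒ V ∝ T: P₂ = P₁; V₂ = V₁·(T₂/T₁) = 1.783 L.

V₂ ≈ 1.78 L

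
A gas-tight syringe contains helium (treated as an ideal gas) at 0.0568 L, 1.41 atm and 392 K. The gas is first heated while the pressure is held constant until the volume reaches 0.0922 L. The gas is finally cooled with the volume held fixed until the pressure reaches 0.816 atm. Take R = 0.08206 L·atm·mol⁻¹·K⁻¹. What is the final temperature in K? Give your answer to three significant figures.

Isobaric, so V/T is constant: P₂ = P₁; T₂ = T₁·(V₂/V₁) = 636.3 K.
V constant ⇒ P ∝ T: V₃ = V₂; T₃ = T₂·(P₃/P₂) = 368.2 K.

T₃ ≈ 368 K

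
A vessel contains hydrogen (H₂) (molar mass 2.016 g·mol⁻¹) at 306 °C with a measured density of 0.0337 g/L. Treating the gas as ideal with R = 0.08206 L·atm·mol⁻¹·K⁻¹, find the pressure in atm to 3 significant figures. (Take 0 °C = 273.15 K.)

P ≈ 0.794 atm

ρ = PM/(RT) ⇒ P = ρRT/M = (0.0337 × 0.08206 × 579.1) / 2.016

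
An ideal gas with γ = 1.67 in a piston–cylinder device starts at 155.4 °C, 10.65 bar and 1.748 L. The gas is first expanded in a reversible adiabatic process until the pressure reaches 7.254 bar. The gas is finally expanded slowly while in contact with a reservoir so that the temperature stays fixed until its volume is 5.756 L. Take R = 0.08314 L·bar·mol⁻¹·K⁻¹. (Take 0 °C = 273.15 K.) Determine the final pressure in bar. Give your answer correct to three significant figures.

Convert: T₁ = 428.5 K.
Reversible adiabatic, γ = 1.67: T₂ = T₁·(P₂/P₁)^((γ−1)/γ) = 367.4 K; V₂ = V₁·(P₁/P₂)^(1/γ) = 2.200 L.
T constant ⇒ Boyle's law P V = const: T₃ = T₂; P₃ = P₂·(V₂/V₃) = 2.772 bar.

P₃ ≈ 2.77 bar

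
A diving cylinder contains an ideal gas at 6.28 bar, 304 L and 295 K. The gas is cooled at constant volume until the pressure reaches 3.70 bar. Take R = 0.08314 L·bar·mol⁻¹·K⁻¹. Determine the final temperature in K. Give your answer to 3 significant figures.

Isochoric, so P/T is constant: V₂ = V₁; T₂ = T₁·(P₂/P₁) = 173.8 K.

T₂ ≈ 174 K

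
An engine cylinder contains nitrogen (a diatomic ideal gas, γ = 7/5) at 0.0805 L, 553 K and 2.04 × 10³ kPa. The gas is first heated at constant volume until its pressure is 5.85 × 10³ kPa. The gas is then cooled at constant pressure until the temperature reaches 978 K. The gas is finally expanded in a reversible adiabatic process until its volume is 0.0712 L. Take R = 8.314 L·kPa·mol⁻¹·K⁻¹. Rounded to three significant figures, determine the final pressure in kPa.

P₄ ≈ 3.53e+03 kPa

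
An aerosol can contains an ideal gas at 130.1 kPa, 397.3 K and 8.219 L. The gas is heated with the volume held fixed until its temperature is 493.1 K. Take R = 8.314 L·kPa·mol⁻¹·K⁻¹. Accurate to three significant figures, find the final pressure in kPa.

Isochoric, so P/T is constant: V₂ = V₁; P₂ = P₁·(T₂/T₁) = 161.5 kPa.

P₂ ≈ 161 kPa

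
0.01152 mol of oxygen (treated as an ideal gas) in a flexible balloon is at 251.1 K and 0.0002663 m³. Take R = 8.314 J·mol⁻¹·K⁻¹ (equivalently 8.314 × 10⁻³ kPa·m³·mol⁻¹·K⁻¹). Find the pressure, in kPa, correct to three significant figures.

PV = nRT ⇒ P = nRT/V = (0.01152 × 8.314 × 10⁻³ × 251.1) / 0.0002663

P ≈ 90.3 kPa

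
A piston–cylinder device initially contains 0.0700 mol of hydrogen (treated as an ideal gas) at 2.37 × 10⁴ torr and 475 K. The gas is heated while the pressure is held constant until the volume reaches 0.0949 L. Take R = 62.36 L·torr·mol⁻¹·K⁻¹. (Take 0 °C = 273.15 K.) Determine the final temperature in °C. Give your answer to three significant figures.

T₂ ≈ 242 °C

From PV = nRT: V₁ = nRT₁/P₁ = 0.08749 L.
Isobaric, so V/T is constant: P₂ = P₁; T₂ = T₁·(V₂/V₁) = 515.2 K.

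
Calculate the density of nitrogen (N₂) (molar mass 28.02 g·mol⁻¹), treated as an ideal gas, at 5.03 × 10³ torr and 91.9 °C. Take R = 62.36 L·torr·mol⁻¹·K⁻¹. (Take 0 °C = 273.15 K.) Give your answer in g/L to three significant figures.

ρ ≈ 6.19 g/L

ρ = PM/(RT) = (5.03e+03 × 28.02) / (62.36 × 365.0)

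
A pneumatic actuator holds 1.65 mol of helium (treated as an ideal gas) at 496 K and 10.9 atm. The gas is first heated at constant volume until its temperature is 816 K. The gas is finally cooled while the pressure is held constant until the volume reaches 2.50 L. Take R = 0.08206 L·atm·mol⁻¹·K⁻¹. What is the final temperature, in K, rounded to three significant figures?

From PV = nRT: V₁ = nRT₁/P₁ = 6.161 L.
V constant ⇒ P ∝ T: V₂ = V₁; P₂ = P₁·(T₂/T₁) = 17.93 atm.
Isobaric, so V/T is constant: P₃ = P₂; T₃ = T₂·(V₃/V₂) = 331.1 K.

T₃ ≈ 331 K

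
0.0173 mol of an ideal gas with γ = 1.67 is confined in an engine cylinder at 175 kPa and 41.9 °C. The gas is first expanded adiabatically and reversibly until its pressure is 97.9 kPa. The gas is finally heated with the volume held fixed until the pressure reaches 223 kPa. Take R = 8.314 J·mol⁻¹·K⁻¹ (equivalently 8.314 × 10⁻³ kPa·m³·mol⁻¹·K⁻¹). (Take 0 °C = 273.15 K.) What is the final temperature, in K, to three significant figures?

T₃ ≈ 568 K

Convert: T₁ = 315.0 K.
From PV = nRT: V₁ = nRT₁/P₁ = 0.0002589 m³.
Reversible adiabatic, γ = 1.67: T₂ = T₁·(P₂/P₁)^((γ−1)/γ) = 249.6 K; V₂ = V₁·(P₁/P₂)^(1/γ) = 0.0003666 m³.
V constant ⇒ P ∝ T: V₃ = V₂; T₃ = T₂·(P₃/P₂) = 568.5 K.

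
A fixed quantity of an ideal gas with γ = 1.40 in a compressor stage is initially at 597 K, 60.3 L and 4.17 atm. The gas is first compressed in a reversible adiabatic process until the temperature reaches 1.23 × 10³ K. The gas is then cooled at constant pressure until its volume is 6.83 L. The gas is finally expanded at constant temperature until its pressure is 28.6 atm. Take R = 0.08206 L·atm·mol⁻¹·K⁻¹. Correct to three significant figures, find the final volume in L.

V₄ ≈ 12.5 L

Reversible adiabatic, γ = 1.40: P₂ = P₁·(T₂/T₁)^(γ/(γ−1)) = 52.35 atm; V₂ = V₁·(T₁/T₂)^(1/(γ−1)) = 9.897 L.
Isobaric, so V/T is constant: P₃ = P₂; T₃ = T₂·(V₃/V₂) = 848.9 K.
Isothermal, so P V is constant: T₄ = T₃; V₄ = V₃·(P₃/P₄) = 12.50 L.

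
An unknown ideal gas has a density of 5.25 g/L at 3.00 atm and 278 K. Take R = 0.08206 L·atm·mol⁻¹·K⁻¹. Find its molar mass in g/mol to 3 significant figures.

M ≈ 39.9 g/mol

ρ = PM/(RT) ⇒ M = ρRT/P = (5.25 × 0.08206 × 278.0) / 3.00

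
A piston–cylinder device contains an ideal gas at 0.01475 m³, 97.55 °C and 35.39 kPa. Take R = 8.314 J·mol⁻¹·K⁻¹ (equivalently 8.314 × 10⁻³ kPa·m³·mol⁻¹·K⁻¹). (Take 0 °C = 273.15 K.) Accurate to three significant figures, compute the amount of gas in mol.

Convert: T = 370.70 K.
PV = nRT ⇒ n = PV/(RT) = (35.39 × 0.01475) / (8.314 × 10⁻³ × 370.70)

n ≈ 0.169 mol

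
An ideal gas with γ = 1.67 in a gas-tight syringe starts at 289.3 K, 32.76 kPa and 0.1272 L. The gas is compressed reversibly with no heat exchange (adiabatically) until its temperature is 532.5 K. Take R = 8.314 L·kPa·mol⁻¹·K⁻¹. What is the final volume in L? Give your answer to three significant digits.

V₂ ≈ 0.0512 L

Adiabatic (γ = 1.67), T V^(γ−1) and P V^γ constant: P₂ = P₁·(T₂/T₁)^(γ/(γ−1)) = 149.9 kPa; V₂ = V₁·(T₁/T₂)^(1/(γ−1)) = 0.05117 L.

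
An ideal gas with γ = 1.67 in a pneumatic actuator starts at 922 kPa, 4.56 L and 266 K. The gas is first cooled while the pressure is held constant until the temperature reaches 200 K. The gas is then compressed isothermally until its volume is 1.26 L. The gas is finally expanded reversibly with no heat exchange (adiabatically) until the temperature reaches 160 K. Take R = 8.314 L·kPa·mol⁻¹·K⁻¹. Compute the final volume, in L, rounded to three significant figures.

P constant ⇒ V ∝ T: P₂ = P₁; V₂ = V₁·(T₂/T₁) = 3.429 L.
T constant ⇒ Boyle's law P V = const: T₃ = T₂; P₃ = P₂·(V₂/V₃) = 2509 kPa.
Reversible adiabatic, γ = 1.67: P₄ = P₃·(T₄/T₃)^(γ/(γ−1)) = 1439 kPa; V₄ = V₃·(T₃/T₄)^(1/(γ−1)) = 1.758 L.

V₄ ≈ 1.76 L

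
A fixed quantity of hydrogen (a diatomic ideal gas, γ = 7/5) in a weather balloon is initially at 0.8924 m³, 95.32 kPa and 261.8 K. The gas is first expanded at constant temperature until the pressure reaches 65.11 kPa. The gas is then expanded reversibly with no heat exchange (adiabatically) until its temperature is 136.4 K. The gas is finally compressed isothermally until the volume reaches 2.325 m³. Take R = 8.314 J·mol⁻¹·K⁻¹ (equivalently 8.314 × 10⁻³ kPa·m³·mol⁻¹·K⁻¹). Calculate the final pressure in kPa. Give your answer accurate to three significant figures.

T constant ⇒ Boyle's law P V = const: T₂ = T₁; V₂ = V₁·(P₁/P₂) = 1.306 m³.
Reversible adiabatic, γ = 7/5: P₃ = P₂·(T₃/T₂)^(γ/(γ−1)) = 6.647 kPa; V₃ = V₂·(T₂/T₃)^(1/(γ−1)) = 6.668 m³.
T constant ⇒ Boyle's law P V = const: T₄ = T₃; P₄ = P₃·(V₃/V₄) = 19.06 kPa.

P₄ ≈ 19.1 kPa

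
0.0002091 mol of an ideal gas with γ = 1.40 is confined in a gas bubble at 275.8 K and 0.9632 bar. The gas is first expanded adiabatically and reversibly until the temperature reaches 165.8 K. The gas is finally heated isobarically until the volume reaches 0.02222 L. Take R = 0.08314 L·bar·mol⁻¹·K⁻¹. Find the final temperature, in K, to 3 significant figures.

T₃ ≈ 207 K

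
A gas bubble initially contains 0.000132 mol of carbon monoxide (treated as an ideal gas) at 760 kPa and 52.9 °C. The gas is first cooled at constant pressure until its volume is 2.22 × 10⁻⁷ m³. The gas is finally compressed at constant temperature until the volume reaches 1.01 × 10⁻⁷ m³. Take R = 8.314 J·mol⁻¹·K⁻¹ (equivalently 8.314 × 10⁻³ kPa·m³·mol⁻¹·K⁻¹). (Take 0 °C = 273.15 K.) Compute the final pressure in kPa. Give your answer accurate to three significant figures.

Convert: T₁ = 326.0 K.
From PV = nRT: V₁ = nRT₁/P₁ = 4.708e-07 m³.
Isobaric, so V/T is constant: P₂ = P₁; T₂ = T₁·(V₂/V₁) = 153.7 K.
T constant ⇒ Boyle's law P V = const: T₃ = T₂; P₃ = P₂·(V₂/V₃) = 1670 kPa.

P₃ ≈ 1.67e+03 kPa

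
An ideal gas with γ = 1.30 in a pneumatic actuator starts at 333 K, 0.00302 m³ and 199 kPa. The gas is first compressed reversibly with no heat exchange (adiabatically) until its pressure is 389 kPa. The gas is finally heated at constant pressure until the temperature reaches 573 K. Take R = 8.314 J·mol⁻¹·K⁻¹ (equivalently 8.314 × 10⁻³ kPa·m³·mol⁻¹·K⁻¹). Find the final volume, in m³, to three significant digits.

V₃ ≈ 0.00266 m³

Adiabatic (γ = 1.30), T V^(γ−1) and P V^γ constant: T₂ = T₁·(P₂/P₁)^((γ−1)/γ) = 388.7 K; V₂ = V₁·(P₁/P₂)^(1/γ) = 0.001803 m³.
P constant ⇒ V ∝ T: P₃ = P₂; V₃ = V₂·(T₃/T₂) = 0.002658 m³.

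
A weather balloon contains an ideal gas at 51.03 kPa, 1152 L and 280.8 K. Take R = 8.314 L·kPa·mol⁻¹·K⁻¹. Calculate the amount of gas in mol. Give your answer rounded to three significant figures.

n ≈ 25.2 mol

PV = nRT ⇒ n = PV/(RT) = (51.03 × 1152) / (8.314 × 280.8)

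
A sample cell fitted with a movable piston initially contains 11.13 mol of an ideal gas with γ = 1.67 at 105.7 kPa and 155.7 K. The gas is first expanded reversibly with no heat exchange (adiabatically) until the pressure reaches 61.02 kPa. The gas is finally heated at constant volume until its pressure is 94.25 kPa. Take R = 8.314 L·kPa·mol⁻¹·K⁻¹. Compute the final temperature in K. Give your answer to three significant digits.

T₃ ≈ 193 K

From PV = nRT: V₁ = nRT₁/P₁ = 136.3 L.
Adiabatic (γ = 1.67), T V^(γ−1) and P V^γ constant: T₂ = T₁·(P₂/P₁)^((γ−1)/γ) = 124.9 K; V₂ = V₁·(P₁/P₂)^(1/γ) = 189.4 L.
Isochoric, so P/T is constant: V₃ = V₂; T₃ = T₂·(P₃/P₂) = 192.9 K.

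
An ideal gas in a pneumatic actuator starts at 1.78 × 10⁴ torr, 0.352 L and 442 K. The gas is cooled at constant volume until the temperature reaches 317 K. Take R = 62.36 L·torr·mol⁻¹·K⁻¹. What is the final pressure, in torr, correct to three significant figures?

P₂ ≈ 1.28e+04 torr

V constant ⇒ P ∝ T: V₂ = V₁; P₂ = P₁·(T₂/T₁) = 1.277e+04 torr.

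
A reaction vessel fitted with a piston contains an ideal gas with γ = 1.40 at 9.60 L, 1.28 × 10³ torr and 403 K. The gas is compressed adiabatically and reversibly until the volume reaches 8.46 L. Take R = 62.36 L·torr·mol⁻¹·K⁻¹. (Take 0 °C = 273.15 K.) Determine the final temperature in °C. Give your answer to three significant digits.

T₂ ≈ 151 °C

Adiabatic (γ = 1.40), T V^(γ−1) and P V^γ constant: T₂ = T₁·(V₁/V₂)^(γ−1) = 423.9 K; P₂ = P₁·(V₁/V₂)^γ = 1528 torr.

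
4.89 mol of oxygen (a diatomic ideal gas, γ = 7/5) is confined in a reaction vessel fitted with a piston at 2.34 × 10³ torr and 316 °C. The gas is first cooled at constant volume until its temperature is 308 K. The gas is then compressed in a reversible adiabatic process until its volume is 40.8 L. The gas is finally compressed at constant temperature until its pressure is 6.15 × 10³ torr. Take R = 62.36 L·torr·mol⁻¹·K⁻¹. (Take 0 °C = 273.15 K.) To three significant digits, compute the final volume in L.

Convert: T₁ = 589.1 K.
From PV = nRT: V₁ = nRT₁/P₁ = 76.78 L.
Isochoric, so P/T is constant: V₂ = V₁; P₂ = P₁·(T₂/T₁) = 1223 torr.
Adiabatic (γ = 7/5), T V^(γ−1) and P V^γ constant: T₃ = T₂·(V₂/V₃)^(γ−1) = 396.6 K; P₃ = P₂·(V₂/V₃)^γ = 2964 torr.
T constant ⇒ Boyle's law P V = const: T₄ = T₃; V₄ = V₃·(P₃/P₄) = 19.67 L.

V₄ ≈ 19.7 L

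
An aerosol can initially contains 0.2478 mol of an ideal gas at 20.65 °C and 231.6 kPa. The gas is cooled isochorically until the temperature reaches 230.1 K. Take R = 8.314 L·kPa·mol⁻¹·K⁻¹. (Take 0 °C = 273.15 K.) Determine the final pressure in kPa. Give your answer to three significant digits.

P₂ ≈ 181 kPa

Convert: T₁ = 293.8 K.
From PV = nRT: V₁ = nRT₁/P₁ = 2.614 L.
V constant ⇒ P ∝ T: V₂ = V₁; P₂ = P₁·(T₂/T₁) = 181.4 kPa.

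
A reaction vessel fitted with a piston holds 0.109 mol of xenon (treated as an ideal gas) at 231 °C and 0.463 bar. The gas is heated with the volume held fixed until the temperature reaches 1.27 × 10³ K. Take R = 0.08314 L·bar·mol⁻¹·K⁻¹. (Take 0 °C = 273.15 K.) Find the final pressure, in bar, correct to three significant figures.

Convert: T₁ = 504.1 K.
From PV = nRT: V₁ = nRT₁/P₁ = 9.868 L.
Isochoric, so P/T is constant: V₂ = V₁; P₂ = P₁·(T₂/T₁) = 1.166 bar.

P₂ ≈ 1.17 bar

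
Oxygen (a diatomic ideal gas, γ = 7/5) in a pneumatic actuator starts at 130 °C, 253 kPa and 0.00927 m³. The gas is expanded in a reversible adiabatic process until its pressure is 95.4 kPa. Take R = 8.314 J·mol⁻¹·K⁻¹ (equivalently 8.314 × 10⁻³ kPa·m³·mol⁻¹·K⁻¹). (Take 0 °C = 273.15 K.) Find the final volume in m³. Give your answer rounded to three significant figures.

Convert: T₁ = 403.1 K.
Adiabatic (γ = 7/5), T V^(γ−1) and P V^γ constant: T₂ = T₁·(P₂/P₁)^((γ−1)/γ) = 305.1 K; V₂ = V₁·(P₁/P₂)^(1/γ) = 0.01861 m³.

V₂ ≈ 0.0186 m³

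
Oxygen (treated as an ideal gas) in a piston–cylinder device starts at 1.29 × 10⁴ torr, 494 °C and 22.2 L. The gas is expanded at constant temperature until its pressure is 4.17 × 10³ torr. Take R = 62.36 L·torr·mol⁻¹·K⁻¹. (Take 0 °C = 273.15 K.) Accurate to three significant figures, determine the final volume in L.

V₂ ≈ 68.7 L

Convert: T₁ = 767.1 K.
T constant ⇒ Boyle's law P V = const: T₂ = T₁; V₂ = V₁·(P₁/P₂) = 68.68 L.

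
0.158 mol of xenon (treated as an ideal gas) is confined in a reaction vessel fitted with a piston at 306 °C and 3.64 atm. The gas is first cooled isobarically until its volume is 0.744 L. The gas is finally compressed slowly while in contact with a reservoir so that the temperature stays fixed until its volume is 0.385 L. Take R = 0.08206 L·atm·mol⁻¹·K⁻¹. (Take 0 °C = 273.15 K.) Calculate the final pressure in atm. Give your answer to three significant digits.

Convert: T₁ = 579.1 K.
From PV = nRT: V₁ = nRT₁/P₁ = 2.063 L.
Isobaric, so V/T is constant: P₂ = P₁; T₂ = T₁·(V₂/V₁) = 208.9 K.
Isothermal, so P V is constant: T₃ = T₂; P₃ = P₂·(V₂/V₃) = 7.034 atm.

P₃ ≈ 7.03 atm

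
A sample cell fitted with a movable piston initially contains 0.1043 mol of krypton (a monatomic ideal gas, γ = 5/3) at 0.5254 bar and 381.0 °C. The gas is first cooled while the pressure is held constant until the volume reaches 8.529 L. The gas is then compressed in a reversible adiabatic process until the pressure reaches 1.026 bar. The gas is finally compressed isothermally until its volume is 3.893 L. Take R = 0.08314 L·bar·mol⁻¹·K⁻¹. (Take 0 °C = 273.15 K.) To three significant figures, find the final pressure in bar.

P₄ ≈ 1.50 bar

Convert: T₁ = 654.1 K.
From PV = nRT: V₁ = nRT₁/P₁ = 10.80 L.
P constant ⇒ V ∝ T: P₂ = P₁; T₂ = T₁·(V₂/V₁) = 516.8 K.
Adiabatic (γ = 5/3), T V^(γ−1) and P V^γ constant: T₃ = T₂·(P₃/P₂)^((γ−1)/γ) = 675.4 K; V₃ = V₂·(P₂/P₃)^(1/γ) = 5.708 L.
Isothermal, so P V is constant: T₄ = T₃; P₄ = P₃·(V₃/V₄) = 1.504 bar.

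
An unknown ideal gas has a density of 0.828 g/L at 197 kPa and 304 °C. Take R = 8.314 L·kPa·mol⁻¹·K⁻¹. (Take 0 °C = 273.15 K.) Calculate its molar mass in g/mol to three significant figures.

M ≈ 20.2 g/mol

ρ = PM/(RT) ⇒ M = ρRT/P = (0.828 × 8.314 × 577.1) / 197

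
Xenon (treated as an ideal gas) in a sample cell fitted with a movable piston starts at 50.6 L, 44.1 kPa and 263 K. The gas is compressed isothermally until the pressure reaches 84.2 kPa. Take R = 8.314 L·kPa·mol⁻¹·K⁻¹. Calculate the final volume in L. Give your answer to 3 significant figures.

V₂ ≈ 26.5 L

T constant ⇒ Boyle's law P V = const: T₂ = T₁; V₂ = V₁·(P₁/P₂) = 26.50 L.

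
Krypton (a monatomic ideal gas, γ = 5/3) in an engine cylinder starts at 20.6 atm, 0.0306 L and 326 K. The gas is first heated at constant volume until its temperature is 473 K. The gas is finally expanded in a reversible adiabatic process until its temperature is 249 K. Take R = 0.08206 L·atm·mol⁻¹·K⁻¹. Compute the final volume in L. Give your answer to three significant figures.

Isochoric, so P/T is constant: V₂ = V₁; P₂ = P₁·(T₂/T₁) = 29.89 atm.
Adiabatic (γ = 5/3), T V^(γ−1) and P V^γ constant: P₃ = P₂·(T₃/T₂)^(γ/(γ−1)) = 6.010 atm; V₃ = V₂·(T₂/T₃)^(1/(γ−1)) = 0.08012 L.

V₃ ≈ 0.0801 L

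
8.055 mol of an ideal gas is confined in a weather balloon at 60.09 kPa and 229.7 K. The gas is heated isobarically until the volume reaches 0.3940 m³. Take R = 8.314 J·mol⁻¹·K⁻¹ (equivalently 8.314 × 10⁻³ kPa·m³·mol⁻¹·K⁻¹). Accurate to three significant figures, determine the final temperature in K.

From PV = nRT: V₁ = nRT₁/P₁ = 0.2560 m³.
P constant ⇒ V ∝ T: P₂ = P₁; T₂ = T₁·(V₂/V₁) = 353.5 K.

T₂ ≈ 354 K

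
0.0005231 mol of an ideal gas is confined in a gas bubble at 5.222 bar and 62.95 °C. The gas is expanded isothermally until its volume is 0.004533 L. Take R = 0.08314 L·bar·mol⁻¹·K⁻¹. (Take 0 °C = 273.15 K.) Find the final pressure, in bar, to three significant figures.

P₂ ≈ 3.22 bar

Convert: T₁ = 336.1 K.
From PV = nRT: V₁ = nRT₁/P₁ = 0.002799 L.
T constant ⇒ Boyle's law P V = const: T₂ = T₁; P₂ = P₁·(V₁/V₂) = 3.225 bar.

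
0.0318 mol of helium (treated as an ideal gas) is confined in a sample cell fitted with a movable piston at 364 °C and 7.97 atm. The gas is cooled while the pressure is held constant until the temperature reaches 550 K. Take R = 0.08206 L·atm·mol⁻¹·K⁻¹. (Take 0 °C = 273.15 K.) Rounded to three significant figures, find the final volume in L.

V₂ ≈ 0.180 L

Convert: T₁ = 637.1 K.
From PV = nRT: V₁ = nRT₁/P₁ = 0.2086 L.
P constant ⇒ V ∝ T: P₂ = P₁; V₂ = V₁·(T₂/T₁) = 0.1801 L.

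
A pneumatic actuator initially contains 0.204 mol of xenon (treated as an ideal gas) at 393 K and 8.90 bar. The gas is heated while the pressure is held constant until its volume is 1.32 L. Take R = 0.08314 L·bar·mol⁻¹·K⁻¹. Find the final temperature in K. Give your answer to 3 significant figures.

From PV = nRT: V₁ = nRT₁/P₁ = 0.7489 L.
Isobaric, so V/T is constant: P₂ = P₁; T₂ = T₁·(V₂/V₁) = 692.7 K.

T₂ ≈ 693 K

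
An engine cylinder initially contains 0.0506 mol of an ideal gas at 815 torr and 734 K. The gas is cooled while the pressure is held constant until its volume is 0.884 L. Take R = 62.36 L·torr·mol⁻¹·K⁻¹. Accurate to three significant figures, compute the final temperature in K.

From PV = nRT: V₁ = nRT₁/P₁ = 2.842 L.
Isobaric, so V/T is constant: P₂ = P₁; T₂ = T₁·(V₂/V₁) = 228.3 K.

T₂ ≈ 228 K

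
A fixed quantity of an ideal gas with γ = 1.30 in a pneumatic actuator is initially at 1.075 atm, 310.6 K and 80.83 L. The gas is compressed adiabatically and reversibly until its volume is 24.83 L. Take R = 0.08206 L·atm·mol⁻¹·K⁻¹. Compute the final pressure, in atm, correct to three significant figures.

Adiabatic (γ = 1.30), T V^(γ−1) and P V^γ constant: T₂ = T₁·(V₁/V₂)^(γ−1) = 442.6 K; P₂ = P₁·(V₁/V₂)^γ = 4.986 atm.

P₂ ≈ 4.99 atm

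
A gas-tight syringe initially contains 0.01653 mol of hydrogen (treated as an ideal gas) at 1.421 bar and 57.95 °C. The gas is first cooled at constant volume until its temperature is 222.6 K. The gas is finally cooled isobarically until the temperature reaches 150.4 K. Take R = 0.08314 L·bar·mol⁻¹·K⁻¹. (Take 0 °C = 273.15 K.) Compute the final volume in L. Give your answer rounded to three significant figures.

V₃ ≈ 0.216 L

Convert: T₁ = 331.1 K.
From PV = nRT: V₁ = nRT₁/P₁ = 0.3202 L.
V constant ⇒ P ∝ T: V₂ = V₁; P₂ = P₁·(T₂/T₁) = 0.9553 bar.
Isobaric, so V/T is constant: P₃ = P₂; V₃ = V₂·(T₃/T₂) = 0.2164 L.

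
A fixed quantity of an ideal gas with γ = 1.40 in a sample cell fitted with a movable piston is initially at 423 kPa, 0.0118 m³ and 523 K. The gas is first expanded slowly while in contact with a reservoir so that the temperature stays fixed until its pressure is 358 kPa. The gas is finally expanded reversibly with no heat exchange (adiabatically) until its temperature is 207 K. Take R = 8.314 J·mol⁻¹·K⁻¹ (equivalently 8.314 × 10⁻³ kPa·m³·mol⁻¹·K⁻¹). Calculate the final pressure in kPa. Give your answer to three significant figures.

Isothermal, so P V is constant: T₂ = T₁; V₂ = V₁·(P₁/P₂) = 0.01394 m³.
Adiabatic (γ = 1.40), T V^(γ−1) and P V^γ constant: P₃ = P₂·(T₃/T₂)^(γ/(γ−1)) = 13.96 kPa; V₃ = V₂·(T₂/T₃)^(1/(γ−1)) = 0.1415 m³.

P₃ ≈ 14.0 kPa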